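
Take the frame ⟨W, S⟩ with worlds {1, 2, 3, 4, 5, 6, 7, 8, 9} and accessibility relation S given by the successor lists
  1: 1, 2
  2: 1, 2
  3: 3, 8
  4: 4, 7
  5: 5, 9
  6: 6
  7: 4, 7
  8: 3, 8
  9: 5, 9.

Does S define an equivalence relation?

Yes

Reflexive: yes — every world is S-related to itself.
Symmetric: yes — every pair in S has its reverse in S.
Transitive: yes — every two-step S-path is closed by a direct edge.
So S is an equivalence relation.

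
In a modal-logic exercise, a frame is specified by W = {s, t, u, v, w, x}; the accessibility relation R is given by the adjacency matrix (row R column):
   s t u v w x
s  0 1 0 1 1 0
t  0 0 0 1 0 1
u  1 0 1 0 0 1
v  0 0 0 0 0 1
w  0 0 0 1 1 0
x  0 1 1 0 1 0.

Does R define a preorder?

No

Reflexive: no — s is not related to itself.
Transitive: no — s R t and t R x, but not s R x.
So R is not a preorder.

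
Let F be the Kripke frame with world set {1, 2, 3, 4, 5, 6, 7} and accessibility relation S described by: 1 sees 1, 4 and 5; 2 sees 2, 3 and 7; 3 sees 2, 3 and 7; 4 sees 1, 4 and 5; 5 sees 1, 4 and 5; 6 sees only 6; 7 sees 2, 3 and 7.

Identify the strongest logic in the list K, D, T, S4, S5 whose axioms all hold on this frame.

Serial (axiom D): yes — every world has a successor (e.g. 1 S 1).
Reflexive (axiom T): yes — every world is S-related to itself.
Transitive (axiom 4): yes — every two-step S-path is closed by a direct edge.
Euclidean (axiom 5): yes — any two successors of a common world are S-related.
So F validates K, D, T, S4, S5. The strongest is S5.

S5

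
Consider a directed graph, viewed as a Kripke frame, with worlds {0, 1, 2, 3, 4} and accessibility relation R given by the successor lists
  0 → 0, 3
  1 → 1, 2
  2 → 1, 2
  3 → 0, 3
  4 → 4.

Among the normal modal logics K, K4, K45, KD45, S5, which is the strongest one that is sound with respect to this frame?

Transitive (axiom 4): yes — every two-step R-path is closed by a direct edge.
Euclidean (axiom 5): yes — any two successors of a common world are R-related.
Serial (axiom D): yes — every world has a successor (e.g. 0 R 0).
Reflexive (axiom T): yes — every world is R-related to itself.
So F validates K, K4, K45, KD45, S5. The strongest is S5.

S5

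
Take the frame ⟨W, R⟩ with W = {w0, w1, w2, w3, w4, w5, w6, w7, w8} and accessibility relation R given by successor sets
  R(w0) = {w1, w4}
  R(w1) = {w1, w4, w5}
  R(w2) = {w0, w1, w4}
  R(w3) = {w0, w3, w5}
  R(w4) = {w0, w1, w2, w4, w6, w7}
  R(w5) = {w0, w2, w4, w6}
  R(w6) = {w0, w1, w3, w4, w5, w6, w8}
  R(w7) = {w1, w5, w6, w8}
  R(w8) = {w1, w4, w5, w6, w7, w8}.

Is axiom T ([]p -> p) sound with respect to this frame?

No

Axiom T corresponds to the accessibility relation being reflexive.
Reflexive: no — w0 is not related to itself.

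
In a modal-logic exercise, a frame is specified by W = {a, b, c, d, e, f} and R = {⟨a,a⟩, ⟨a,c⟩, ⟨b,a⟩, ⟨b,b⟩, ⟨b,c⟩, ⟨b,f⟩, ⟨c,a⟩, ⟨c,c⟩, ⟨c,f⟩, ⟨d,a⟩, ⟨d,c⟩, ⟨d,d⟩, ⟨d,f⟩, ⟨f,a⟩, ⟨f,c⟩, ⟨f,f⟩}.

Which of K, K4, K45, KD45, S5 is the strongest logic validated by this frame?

Transitive (axiom 4): no — a R c and c R f, but not a R f.
Euclidean (axiom 5): no — b R a and b R f, but not a R f.
Serial (axiom D): no — e has no R-successor.
Reflexive (axiom T): no — e is not related to itself.
So F validates K; K4 would additionally require R to be transitive. The strongest is K.

K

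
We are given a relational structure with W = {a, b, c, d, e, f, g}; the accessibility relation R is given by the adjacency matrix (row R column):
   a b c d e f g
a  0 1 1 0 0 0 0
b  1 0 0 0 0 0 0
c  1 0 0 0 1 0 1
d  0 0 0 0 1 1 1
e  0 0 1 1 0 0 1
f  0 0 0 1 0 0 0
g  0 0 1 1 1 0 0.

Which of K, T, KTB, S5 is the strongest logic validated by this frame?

K

Reflexive (axiom T): no — a is not related to itself.
Symmetric (axiom B): yes — every pair in R has its reverse in R.
Euclidean (axiom 5): no — a R b and a R c, but not b R c.
So F validates K; T would additionally require R to be reflexive. The strongest is K.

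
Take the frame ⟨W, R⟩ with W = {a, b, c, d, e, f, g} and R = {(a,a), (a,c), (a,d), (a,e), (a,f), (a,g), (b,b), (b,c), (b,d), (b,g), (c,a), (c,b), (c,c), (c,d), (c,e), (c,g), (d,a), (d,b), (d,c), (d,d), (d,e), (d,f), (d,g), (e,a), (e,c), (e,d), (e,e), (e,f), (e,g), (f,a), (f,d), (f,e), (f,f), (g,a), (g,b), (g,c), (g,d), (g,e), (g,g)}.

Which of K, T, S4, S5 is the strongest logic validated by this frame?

T

Reflexive (axiom T): yes — every world is R-related to itself.
Transitive (axiom 4): no — a R c and c R b, but not a R b.
Euclidean (axiom 5): no — a R c and a R f, but not c R f.
So F validates K, T; S4 would additionally require R to be transitive. The strongest is T.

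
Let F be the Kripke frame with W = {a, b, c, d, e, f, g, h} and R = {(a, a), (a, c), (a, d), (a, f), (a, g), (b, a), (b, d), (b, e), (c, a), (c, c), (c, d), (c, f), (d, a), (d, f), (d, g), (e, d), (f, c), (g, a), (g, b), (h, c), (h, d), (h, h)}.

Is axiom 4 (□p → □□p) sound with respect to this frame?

No

The schema 4 characterises exactly the transitive frames.
Transitive: no — a R g and g R b, but not a R b.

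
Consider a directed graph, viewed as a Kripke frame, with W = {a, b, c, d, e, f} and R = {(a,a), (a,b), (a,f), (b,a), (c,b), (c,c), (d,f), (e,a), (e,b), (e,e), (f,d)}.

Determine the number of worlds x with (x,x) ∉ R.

Enumerating: b, d, f.

3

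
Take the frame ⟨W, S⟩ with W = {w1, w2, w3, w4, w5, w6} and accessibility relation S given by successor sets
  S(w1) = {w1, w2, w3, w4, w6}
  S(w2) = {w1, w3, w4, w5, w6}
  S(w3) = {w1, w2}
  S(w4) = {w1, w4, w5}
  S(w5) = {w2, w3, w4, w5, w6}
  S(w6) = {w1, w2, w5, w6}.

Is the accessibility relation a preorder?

No

Reflexive: no — w2 is not related to itself.
Transitive: no — w1 S w2 and w2 S w5, but not w1 S w5.
So S is not a preorder.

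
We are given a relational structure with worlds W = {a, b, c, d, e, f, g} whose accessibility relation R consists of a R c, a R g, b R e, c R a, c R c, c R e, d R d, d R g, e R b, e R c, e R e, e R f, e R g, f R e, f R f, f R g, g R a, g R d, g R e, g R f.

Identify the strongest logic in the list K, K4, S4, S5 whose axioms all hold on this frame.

K

Transitive (axiom 4): no — a R c and c R e, but not a R e.
Reflexive (axiom T): no — a is not related to itself.
Euclidean (axiom 5): no — a R c and a R g, but not c R g.
So F validates K; K4 would additionally require R to be transitive. The strongest is K.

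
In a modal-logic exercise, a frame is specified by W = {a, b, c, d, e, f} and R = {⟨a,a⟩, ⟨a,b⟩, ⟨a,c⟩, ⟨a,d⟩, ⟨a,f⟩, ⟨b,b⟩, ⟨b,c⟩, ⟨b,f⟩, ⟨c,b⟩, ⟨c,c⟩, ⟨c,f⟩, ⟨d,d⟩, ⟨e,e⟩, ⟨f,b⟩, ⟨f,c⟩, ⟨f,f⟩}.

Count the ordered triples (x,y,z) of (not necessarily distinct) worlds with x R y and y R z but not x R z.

0

R is transitive; there are no such tuples.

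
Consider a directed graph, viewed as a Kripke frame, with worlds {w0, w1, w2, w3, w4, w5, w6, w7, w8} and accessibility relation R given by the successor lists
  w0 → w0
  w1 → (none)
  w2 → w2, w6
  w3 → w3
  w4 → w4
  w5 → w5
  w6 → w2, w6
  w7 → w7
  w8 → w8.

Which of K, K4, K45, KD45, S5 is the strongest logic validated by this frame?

K45

Transitive (axiom 4): yes — every two-step R-path is closed by a direct edge.
Euclidean (axiom 5): yes — any two successors of a common world are R-related.
Serial (axiom D): no — w1 has no R-successor.
Reflexive (axiom T): no — w1 is not related to itself.
So F validates K, K4, K45; KD45 would additionally require R to be serial. The strongest is K45.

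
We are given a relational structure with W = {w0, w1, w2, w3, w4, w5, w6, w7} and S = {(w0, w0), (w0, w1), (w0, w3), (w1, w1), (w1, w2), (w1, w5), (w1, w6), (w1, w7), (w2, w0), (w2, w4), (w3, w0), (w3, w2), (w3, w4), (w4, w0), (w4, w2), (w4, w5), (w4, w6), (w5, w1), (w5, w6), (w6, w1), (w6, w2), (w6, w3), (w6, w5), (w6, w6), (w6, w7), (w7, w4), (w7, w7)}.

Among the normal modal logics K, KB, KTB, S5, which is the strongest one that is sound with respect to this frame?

K

Symmetric (axiom B): no — w0 S w1 but not w1 S w0.
Reflexive (axiom T): no — w2 is not related to itself.
Euclidean (axiom 5): no — w0 S w1 and w0 S w3, but not w1 S w3.
So F validates K; KB would additionally require S to be symmetric. The strongest is K.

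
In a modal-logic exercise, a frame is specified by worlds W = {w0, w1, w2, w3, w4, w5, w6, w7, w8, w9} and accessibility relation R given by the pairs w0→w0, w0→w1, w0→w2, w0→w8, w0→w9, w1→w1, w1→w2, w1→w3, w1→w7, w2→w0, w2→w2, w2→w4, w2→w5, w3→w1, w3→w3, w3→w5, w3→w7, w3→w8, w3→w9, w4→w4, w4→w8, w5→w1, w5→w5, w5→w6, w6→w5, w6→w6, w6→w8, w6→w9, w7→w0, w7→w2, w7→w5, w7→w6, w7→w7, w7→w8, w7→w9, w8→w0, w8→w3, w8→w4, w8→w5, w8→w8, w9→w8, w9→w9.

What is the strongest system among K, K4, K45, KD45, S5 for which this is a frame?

Transitive (axiom 4): no — w0 R w1 and w1 R w3, but not w0 R w3.
Euclidean (axiom 5): no — w0 R w1 and w0 R w8, but not w1 R w8.
Serial (axiom D): yes — every world has a successor (e.g. w0 R w0).
Reflexive (axiom T): yes — every world is R-related to itself.
So F validates K; K4 would additionally require R to be transitive. The strongest is K.

K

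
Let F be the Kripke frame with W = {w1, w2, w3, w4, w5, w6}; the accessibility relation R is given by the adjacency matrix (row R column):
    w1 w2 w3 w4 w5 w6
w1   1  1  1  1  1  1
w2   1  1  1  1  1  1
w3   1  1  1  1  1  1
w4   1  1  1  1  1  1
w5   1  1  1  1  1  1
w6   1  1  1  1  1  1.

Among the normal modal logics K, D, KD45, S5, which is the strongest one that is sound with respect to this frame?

Serial (axiom D): yes — every world has a successor (e.g. w1 R w1).
Euclidean (axiom 5): yes — any two successors of a common world are R-related.
Transitive (axiom 4): yes — every two-step R-path is closed by a direct edge.
Reflexive (axiom T): yes — every world is R-related to itself.
So F validates K, D, KD45, S5. The strongest is S5.

S5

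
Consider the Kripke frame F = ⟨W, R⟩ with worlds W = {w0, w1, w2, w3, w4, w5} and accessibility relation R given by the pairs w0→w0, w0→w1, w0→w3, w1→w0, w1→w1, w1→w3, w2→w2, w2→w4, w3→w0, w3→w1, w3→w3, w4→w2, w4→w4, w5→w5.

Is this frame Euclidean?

Euclidean: yes — any two successors of a common world are R-related.

Yes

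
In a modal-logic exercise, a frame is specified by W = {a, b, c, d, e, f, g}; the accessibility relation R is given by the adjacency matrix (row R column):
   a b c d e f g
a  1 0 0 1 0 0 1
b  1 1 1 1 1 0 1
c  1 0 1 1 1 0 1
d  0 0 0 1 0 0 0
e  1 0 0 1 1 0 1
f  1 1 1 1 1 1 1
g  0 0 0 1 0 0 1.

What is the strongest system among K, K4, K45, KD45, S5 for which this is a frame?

K4

Transitive (axiom 4): yes — every two-step R-path is closed by a direct edge.
Euclidean (axiom 5): no — a R d and a R g, but not d R g.
Serial (axiom D): yes — every world has a successor (e.g. a R a).
Reflexive (axiom T): yes — every world is R-related to itself.
So F validates K, K4; K45 would additionally require R to be Euclidean. The strongest is K4.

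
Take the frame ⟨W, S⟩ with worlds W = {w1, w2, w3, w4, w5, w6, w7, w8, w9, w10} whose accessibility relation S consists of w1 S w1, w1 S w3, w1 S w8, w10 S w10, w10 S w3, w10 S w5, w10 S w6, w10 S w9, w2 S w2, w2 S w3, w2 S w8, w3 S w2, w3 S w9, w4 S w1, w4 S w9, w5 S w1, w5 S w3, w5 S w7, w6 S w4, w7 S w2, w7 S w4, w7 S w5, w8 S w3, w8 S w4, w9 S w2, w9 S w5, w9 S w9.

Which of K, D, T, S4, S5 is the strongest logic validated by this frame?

Serial (axiom D): yes — every world has a successor (e.g. w1 S w1).
Reflexive (axiom T): no — w3 is not related to itself.
Transitive (axiom 4): no — w1 S w3 and w3 S w2, but not w1 S w2.
Euclidean (axiom 5): no — w1 S w3 and w1 S w8, but not w3 S w8.
So F validates K, D; T would additionally require S to be reflexive. The strongest is D.

D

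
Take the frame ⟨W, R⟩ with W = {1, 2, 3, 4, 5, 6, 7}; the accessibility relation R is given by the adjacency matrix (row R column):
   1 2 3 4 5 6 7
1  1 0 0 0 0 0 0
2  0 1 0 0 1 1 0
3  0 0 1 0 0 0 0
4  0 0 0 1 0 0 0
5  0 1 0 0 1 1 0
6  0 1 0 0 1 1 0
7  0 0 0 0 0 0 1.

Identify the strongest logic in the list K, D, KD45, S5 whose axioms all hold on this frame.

S5

Serial (axiom D): yes — every world has a successor (e.g. 1 R 1).
Euclidean (axiom 5): yes — any two successors of a common world are R-related.
Transitive (axiom 4): yes — every two-step R-path is closed by a direct edge.
Reflexive (axiom T): yes — every world is R-related to itself.
So F validates K, D, KD45, S5. The strongest is S5.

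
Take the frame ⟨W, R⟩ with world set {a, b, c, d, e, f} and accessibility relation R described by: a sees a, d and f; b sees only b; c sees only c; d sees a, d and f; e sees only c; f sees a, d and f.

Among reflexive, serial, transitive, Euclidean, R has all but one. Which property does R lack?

Reflexive: no — e is not related to itself.
Serial: yes — every world has a successor (e.g. a R a).
Transitive: yes — every two-step R-path is closed by a direct edge.
Euclidean: yes — any two successors of a common world are R-related.
Only reflexive fails.

reflexive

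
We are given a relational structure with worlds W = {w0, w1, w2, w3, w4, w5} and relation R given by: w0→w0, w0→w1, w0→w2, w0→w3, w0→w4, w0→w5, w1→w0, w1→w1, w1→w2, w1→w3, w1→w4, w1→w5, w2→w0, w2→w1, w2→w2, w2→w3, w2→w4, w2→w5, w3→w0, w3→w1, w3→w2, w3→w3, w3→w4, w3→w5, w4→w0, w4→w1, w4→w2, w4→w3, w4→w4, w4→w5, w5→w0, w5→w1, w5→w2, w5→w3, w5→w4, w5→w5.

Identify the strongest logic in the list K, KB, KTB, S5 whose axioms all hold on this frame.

S5

Symmetric (axiom B): yes — every pair in R has its reverse in R.
Reflexive (axiom T): yes — every world is R-related to itself.
Euclidean (axiom 5): yes — any two successors of a common world are R-related.
So F validates K, KB, KTB, S5. The strongest is S5.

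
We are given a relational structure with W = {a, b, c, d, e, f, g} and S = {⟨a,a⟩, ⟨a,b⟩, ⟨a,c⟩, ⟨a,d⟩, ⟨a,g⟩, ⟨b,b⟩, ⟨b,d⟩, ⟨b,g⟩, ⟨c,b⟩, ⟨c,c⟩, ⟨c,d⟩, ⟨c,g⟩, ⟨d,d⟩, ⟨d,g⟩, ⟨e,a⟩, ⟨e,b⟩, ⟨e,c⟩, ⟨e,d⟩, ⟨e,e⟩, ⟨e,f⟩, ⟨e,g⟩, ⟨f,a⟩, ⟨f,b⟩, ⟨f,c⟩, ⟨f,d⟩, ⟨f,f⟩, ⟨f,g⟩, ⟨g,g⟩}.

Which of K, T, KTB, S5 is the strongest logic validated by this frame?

T

Reflexive (axiom T): yes — every world is S-related to itself.
Symmetric (axiom B): no — a S b but not b S a.
Euclidean (axiom 5): no — a S b and a S c, but not b S c.
So F validates K, T; KTB would additionally require S to be symmetric. The strongest is T.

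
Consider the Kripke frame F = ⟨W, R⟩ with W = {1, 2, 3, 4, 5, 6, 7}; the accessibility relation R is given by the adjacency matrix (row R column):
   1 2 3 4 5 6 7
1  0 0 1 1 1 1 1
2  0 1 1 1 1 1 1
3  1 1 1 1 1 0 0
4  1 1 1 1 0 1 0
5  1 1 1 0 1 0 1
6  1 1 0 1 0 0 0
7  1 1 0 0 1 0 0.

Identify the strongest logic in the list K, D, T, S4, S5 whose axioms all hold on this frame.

D

Serial (axiom D): yes — every world has a successor (e.g. 1 R 3).
Reflexive (axiom T): no — 1 is not related to itself.
Transitive (axiom 4): no — 1 R 3 and 3 R 2, but not 1 R 2.
Euclidean (axiom 5): no — 1 R 3 and 1 R 6, but not 3 R 6.
So F validates K, D; T would additionally require R to be reflexive. The strongest is D.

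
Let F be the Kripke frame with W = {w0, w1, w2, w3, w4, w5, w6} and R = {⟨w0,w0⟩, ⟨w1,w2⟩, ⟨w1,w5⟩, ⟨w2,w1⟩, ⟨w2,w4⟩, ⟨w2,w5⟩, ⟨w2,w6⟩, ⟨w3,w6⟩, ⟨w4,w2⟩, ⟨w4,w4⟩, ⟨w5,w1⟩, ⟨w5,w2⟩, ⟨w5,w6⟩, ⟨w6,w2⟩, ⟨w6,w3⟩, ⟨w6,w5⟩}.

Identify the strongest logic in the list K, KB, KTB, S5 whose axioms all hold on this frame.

Symmetric (axiom B): yes — every pair in R has its reverse in R.
Reflexive (axiom T): no — w1 is not related to itself.
Euclidean (axiom 5): no — w2 R w1 and w2 R w4, but not w1 R w4.
So F validates K, KB; KTB would additionally require R to be reflexive. The strongest is KB.

KB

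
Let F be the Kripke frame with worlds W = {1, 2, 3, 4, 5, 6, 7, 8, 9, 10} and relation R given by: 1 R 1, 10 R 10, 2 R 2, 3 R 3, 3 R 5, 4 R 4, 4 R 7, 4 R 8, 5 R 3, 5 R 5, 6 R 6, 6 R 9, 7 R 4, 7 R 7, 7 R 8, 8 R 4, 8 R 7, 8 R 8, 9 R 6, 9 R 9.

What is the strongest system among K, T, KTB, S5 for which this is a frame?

S5

Reflexive (axiom T): yes — every world is R-related to itself.
Symmetric (axiom B): yes — every pair in R has its reverse in R.
Euclidean (axiom 5): yes — any two successors of a common world are R-related.
So F validates K, T, KTB, S5. The strongest is S5.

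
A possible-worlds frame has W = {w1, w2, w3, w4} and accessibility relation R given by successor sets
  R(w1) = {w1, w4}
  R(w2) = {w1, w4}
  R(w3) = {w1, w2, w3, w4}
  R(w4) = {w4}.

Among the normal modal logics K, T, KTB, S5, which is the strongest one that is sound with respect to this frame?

K

Reflexive (axiom T): no — w2 is not related to itself.
Symmetric (axiom B): no — w1 R w4 but not w4 R w1.
Euclidean (axiom 5): no — w2 R w4 and w2 R w1, but not w4 R w1.
So F validates K; T would additionally require R to be reflexive. The strongest is K.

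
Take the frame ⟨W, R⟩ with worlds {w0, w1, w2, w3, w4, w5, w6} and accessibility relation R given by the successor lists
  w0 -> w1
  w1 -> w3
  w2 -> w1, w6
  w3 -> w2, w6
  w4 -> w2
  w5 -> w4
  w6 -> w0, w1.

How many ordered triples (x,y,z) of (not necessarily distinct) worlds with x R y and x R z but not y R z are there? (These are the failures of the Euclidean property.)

13

Enumerating: (w0,w1,w1), (w1,w3,w3), (w2,w1,w1), (w2,w1,w6), (w2,w6,w6), (w3,w2,w2), (w3,w6,w2), (w3,w6,w6), (w4,w2,w2), (w5,w4,w4), (w6,w0,w0), (w6,w1,w0), (w6,w1,w1).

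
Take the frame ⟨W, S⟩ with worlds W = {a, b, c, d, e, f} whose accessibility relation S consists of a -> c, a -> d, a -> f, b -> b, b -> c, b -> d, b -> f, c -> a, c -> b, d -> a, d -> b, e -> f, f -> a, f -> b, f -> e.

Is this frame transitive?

No

Transitive: no — a S c and c S b, but not a S b.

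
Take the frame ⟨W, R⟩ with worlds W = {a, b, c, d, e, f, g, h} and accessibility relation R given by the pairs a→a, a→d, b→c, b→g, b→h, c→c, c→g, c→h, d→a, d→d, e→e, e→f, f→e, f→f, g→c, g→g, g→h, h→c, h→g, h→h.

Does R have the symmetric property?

No

Symmetric: no — b R c but not c R b.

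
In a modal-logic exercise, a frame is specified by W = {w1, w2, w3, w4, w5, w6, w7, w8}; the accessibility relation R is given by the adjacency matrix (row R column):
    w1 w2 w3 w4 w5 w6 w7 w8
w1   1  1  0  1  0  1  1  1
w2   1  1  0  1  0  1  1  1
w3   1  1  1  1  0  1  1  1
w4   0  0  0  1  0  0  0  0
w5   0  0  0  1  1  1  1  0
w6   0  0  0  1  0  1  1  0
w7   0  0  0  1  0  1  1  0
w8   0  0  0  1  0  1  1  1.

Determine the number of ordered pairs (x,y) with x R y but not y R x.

Enumerating: (w1,w4), (w1,w6), (w1,w7), (w1,w8), (w2,w4), (w2,w6), (w2,w7), (w2,w8), (w3,w1), (w3,w2), (w3,w4), (w3,w6), … and 10 more.
Total: 22.

22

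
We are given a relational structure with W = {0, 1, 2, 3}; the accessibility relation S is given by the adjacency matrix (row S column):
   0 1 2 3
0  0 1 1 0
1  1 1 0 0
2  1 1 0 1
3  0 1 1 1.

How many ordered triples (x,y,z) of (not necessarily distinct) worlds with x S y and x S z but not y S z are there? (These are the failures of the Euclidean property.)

10

Enumerating: (0,1,2), (0,2,2), (1,0,0), (2,0,0), (2,0,3), (2,1,3), (2,3,0), (3,1,2), (3,1,3), (3,2,2).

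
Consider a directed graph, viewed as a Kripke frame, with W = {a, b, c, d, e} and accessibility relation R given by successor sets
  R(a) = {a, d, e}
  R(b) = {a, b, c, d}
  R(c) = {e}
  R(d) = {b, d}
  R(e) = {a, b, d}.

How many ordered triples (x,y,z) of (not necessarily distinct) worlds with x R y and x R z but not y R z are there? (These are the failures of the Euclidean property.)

14

Enumerating: (a,d,a), (a,d,e), (a,e,e), (b,a,b), (b,a,c), (b,c,a), (b,c,b), (b,c,c), (b,c,d), (b,d,a), (b,d,c), (c,e,e), (e,a,b), (e,d,a).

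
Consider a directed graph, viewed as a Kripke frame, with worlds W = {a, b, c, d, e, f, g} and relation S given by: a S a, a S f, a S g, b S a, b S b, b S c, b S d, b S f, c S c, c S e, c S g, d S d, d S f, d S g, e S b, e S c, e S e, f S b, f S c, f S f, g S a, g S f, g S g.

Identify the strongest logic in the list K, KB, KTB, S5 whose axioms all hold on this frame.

Symmetric (axiom B): no — a S f but not f S a.
Reflexive (axiom T): yes — every world is S-related to itself.
Euclidean (axiom 5): no — a S f and a S g, but not f S g.
So F validates K; KB would additionally require S to be symmetric. The strongest is K.

K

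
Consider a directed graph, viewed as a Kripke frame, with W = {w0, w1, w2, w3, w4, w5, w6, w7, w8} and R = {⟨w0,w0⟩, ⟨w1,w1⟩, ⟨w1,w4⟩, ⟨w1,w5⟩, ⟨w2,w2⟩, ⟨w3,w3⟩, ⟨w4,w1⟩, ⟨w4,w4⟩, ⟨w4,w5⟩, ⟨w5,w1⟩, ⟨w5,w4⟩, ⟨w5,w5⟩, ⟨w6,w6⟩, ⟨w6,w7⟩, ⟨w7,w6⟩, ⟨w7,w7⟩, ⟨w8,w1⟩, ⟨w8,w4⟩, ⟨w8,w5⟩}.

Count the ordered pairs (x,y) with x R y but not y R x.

3

Enumerating: (w8,w1), (w8,w4), (w8,w5).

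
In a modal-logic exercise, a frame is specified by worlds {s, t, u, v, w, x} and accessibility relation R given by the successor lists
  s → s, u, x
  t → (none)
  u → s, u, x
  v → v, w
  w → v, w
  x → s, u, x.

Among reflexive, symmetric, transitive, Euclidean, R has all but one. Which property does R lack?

reflexive

Reflexive: no — t is not related to itself.
Symmetric: yes — every pair in R has its reverse in R.
Transitive: yes — every two-step R-path is closed by a direct edge.
Euclidean: yes — any two successors of a common world are R-related.
Only reflexive fails.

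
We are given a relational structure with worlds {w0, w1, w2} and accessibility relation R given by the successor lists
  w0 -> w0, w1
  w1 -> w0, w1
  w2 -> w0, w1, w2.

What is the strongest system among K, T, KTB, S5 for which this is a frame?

Reflexive (axiom T): yes — every world is R-related to itself.
Symmetric (axiom B): no — w2 R w0 but not w0 R w2.
Euclidean (axiom 5): no — w2 R w0 and w2 R w2, but not w0 R w2.
So F validates K, T; KTB would additionally require R to be symmetric. The strongest is T.

T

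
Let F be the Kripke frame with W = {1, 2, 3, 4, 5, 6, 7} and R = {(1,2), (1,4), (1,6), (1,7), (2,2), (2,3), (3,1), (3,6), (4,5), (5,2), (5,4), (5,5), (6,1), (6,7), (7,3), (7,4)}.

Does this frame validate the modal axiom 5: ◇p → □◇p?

The schema 5 characterises exactly the Euclidean frames.
Euclidean: no — 1 R 2 and 1 R 4, but not 2 R 4.

No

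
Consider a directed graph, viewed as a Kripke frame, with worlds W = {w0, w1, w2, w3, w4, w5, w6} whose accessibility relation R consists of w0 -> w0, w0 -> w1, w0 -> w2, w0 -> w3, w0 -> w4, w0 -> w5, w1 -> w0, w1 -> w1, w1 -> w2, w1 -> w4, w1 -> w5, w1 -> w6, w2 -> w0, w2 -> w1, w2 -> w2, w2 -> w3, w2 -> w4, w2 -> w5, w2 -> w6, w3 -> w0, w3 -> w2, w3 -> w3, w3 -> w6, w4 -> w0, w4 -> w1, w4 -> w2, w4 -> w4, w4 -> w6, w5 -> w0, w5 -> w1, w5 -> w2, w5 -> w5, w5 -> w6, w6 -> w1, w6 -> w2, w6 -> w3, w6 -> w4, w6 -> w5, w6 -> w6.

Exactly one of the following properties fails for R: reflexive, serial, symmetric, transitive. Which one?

Reflexive: yes — every world is R-related to itself.
Serial: yes — every world has a successor (e.g. w0 R w0).
Symmetric: yes — every pair in R has its reverse in R.
Transitive: no — w0 R w1 and w1 R w6, but not w0 R w6.
Only transitive fails.

transitive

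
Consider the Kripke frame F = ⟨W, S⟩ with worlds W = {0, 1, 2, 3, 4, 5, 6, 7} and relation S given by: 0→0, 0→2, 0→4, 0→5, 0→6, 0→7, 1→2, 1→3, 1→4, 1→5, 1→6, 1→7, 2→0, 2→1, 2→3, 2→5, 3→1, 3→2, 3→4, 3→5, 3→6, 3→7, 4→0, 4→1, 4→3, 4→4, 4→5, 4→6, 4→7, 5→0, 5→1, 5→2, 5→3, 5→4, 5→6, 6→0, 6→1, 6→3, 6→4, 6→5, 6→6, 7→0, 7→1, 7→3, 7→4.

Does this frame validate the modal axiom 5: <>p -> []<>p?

No

Axiom 5 corresponds to the accessibility relation being Euclidean.
Euclidean: no — 0 S 2 and 0 S 4, but not 2 S 4.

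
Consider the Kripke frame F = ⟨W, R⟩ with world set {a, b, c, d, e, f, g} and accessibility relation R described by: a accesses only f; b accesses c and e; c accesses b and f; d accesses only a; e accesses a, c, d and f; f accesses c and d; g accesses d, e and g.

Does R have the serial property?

Yes

Serial: yes — every world has a successor (e.g. a R f).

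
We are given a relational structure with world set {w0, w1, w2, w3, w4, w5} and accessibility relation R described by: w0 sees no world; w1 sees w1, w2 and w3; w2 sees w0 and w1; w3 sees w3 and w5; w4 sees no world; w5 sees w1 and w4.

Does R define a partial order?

No

Reflexive: no — w0 is not related to itself.
Transitive: no — w1 R w2 and w2 R w0, but not w1 R w0.
Antisymmetric: no — w1 R w2 and w2 R w1 with w1 ≠ w2.
So R is not a partial order.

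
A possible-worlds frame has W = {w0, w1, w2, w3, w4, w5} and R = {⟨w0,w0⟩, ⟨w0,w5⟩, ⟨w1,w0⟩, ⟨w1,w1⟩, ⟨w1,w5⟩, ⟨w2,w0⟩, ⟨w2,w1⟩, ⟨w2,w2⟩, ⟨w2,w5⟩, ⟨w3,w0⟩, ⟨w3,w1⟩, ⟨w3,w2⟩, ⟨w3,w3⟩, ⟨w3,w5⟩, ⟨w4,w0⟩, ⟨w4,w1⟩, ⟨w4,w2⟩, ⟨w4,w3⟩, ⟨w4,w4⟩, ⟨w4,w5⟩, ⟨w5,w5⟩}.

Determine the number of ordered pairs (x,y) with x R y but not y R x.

Enumerating: (w0,w5), (w1,w0), (w1,w5), (w2,w0), (w2,w1), (w2,w5), (w3,w0), (w3,w1), (w3,w2), (w3,w5), (w4,w0), (w4,w1), (w4,w2), (w4,w3), (w4,w5).

15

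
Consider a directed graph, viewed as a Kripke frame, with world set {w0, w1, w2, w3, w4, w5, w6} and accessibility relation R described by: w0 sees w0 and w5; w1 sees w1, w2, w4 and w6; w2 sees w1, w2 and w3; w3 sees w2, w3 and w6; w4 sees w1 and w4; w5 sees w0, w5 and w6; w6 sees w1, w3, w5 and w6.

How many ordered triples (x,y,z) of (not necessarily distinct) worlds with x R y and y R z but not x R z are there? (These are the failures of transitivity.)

Enumerating: (w0,w5,w6), (w1,w2,w3), (w1,w6,w3), (w1,w6,w5), (w2,w1,w4), (w2,w1,w6), (w2,w3,w6), (w3,w2,w1), (w3,w6,w1), (w3,w6,w5), (w4,w1,w2), (w4,w1,w6), (w5,w6,w1), (w5,w6,w3), (w6,w1,w2), (w6,w1,w4), (w6,w3,w2), (w6,w5,w0).

18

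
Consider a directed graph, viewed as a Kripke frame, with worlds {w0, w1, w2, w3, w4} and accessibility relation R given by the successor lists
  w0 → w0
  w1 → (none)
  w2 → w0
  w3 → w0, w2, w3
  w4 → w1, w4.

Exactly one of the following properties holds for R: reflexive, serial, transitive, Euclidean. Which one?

transitive

Reflexive: no — w1 is not related to itself.
Serial: no — w1 has no R-successor.
Transitive: yes — every two-step R-path is closed by a direct edge.
Euclidean: no — w3 R w0 and w3 R w2, but not w0 R w2.
Only transitive holds.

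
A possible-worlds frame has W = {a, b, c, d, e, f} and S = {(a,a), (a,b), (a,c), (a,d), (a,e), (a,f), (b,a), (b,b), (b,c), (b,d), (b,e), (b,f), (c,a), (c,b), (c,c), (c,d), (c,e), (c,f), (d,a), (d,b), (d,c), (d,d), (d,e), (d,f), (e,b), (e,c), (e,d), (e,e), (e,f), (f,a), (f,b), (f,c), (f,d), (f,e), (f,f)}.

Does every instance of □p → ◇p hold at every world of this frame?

The schema D characterises exactly the serial frames.
Serial: yes — every world has a successor (e.g. a S a).

Yes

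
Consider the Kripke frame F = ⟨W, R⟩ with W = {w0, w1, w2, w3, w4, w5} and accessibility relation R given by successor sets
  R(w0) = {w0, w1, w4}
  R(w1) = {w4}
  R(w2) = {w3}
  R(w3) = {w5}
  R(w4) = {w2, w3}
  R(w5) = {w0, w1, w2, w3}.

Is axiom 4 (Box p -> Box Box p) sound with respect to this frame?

No

By correspondence theory, 4 is valid on a frame iff R is transitive.
Transitive: no — w0 R w4 and w4 R w2, but not w0 R w2.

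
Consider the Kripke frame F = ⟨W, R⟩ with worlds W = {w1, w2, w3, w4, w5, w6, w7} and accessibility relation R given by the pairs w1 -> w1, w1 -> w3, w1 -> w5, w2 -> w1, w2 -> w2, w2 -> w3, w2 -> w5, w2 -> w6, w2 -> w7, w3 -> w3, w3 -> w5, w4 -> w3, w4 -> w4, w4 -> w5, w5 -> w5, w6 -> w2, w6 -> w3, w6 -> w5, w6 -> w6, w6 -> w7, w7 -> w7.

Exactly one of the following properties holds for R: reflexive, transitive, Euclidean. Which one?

reflexive

Reflexive: yes — every world is R-related to itself.
Transitive: no — w6 R w2 and w2 R w1, but not w6 R w1.
Euclidean: no — w1 R w5 and w1 R w3, but not w5 R w3.
Only reflexive holds.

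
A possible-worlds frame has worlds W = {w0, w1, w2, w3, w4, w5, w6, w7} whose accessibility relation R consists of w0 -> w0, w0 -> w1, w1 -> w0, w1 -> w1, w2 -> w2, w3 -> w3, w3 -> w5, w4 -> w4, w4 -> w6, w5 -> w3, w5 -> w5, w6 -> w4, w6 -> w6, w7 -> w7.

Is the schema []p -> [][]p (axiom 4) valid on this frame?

By correspondence theory, 4 is valid on a frame iff R is transitive.
Transitive: yes — every two-step R-path is closed by a direct edge.

Yes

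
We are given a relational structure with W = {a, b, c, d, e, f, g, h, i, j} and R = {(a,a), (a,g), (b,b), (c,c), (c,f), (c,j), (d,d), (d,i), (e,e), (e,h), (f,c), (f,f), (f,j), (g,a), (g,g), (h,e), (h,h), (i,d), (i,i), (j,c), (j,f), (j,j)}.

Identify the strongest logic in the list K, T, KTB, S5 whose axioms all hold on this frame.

S5

Reflexive (axiom T): yes — every world is R-related to itself.
Symmetric (axiom B): yes — every pair in R has its reverse in R.
Euclidean (axiom 5): yes — any two successors of a common world are R-related.
So F validates K, T, KTB, S5. The strongest is S5.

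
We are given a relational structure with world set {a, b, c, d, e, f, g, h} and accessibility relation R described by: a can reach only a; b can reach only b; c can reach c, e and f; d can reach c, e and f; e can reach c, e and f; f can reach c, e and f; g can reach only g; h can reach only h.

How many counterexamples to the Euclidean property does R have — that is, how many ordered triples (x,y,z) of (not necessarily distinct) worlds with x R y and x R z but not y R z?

R is Euclidean; there are no such tuples.

0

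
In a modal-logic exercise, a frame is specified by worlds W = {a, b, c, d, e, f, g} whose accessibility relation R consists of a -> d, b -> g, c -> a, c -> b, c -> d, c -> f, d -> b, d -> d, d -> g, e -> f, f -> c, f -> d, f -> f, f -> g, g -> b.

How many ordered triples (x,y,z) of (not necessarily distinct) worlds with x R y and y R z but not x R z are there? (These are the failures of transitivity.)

15

Enumerating: (a,d,b), (a,d,g), (b,g,b), (c,b,g), (c,d,g), (c,f,c), (c,f,g), (e,f,c), (e,f,d), (e,f,g), (f,c,a), (f,c,b), (f,d,b), (f,g,b), (g,b,g).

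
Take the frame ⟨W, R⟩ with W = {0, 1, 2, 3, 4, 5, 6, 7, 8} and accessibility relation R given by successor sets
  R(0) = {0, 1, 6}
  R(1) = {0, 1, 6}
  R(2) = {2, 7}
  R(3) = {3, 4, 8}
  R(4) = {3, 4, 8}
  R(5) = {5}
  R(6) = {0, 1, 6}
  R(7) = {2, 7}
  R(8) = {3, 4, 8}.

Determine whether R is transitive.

Yes

Transitive: yes — every two-step R-path is closed by a direct edge.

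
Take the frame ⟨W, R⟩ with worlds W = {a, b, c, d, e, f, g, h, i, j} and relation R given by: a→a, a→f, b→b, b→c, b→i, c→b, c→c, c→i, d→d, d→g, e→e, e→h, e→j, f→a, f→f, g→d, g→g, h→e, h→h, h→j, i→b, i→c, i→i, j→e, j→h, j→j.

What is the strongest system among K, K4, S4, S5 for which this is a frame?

S5

Transitive (axiom 4): yes — every two-step R-path is closed by a direct edge.
Reflexive (axiom T): yes — every world is R-related to itself.
Euclidean (axiom 5): yes — any two successors of a common world are R-related.
So F validates K, K4, S4, S5. The strongest is S5.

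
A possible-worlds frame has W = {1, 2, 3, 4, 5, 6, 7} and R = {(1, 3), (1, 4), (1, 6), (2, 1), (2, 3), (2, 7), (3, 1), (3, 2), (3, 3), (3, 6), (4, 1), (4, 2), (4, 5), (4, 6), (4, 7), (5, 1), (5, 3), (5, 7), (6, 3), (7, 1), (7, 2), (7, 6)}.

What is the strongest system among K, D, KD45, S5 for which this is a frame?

D

Serial (axiom D): yes — every world has a successor (e.g. 1 R 3).
Euclidean (axiom 5): no — 1 R 3 and 1 R 4, but not 3 R 4.
Transitive (axiom 4): no — 1 R 3 and 3 R 2, but not 1 R 2.
Reflexive (axiom T): no — 1 is not related to itself.
So F validates K, D; KD45 would additionally require R to be Euclidean and transitive. The strongest is D.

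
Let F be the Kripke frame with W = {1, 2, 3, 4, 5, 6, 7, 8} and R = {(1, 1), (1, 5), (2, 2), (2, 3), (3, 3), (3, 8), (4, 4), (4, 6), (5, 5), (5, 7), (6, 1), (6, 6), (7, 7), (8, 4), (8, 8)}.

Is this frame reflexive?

Yes

Reflexive: yes — every world is R-related to itself.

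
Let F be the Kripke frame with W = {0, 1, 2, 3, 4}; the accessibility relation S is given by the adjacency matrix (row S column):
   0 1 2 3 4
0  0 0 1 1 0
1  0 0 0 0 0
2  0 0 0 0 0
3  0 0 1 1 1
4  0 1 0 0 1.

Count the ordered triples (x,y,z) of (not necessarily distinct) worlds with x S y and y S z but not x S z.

Enumerating: (0,3,4), (3,4,1).

2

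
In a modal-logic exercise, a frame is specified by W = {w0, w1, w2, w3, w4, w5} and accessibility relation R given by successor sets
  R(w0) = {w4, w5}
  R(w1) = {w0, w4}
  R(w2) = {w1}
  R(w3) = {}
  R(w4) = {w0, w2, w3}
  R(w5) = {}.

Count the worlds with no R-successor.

2

Enumerating: w3, w5.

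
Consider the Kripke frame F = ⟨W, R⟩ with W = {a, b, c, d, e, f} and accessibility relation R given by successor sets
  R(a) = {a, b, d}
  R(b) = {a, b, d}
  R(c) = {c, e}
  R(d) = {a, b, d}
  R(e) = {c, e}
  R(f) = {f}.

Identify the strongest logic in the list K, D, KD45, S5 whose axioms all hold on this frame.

Serial (axiom D): yes — every world has a successor (e.g. a R a).
Euclidean (axiom 5): yes — any two successors of a common world are R-related.
Transitive (axiom 4): yes — every two-step R-path is closed by a direct edge.
Reflexive (axiom T): yes — every world is R-related to itself.
So F validates K, D, KD45, S5. The strongest is S5.

S5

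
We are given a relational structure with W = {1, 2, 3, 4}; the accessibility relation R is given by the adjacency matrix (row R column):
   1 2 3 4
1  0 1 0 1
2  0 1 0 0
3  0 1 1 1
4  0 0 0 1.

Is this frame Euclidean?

Euclidean: no — 1 R 2 and 1 R 4, but not 2 R 4.

No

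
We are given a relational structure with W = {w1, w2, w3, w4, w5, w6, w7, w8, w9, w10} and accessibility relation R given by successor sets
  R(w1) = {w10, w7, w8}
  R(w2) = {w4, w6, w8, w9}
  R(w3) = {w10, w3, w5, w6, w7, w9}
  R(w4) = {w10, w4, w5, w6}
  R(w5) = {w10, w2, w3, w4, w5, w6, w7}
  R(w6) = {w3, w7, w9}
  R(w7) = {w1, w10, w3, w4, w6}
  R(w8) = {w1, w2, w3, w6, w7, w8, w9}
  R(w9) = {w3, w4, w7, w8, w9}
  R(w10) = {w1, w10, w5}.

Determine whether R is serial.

Yes

Serial: yes — every world has a successor (e.g. w1 R w10).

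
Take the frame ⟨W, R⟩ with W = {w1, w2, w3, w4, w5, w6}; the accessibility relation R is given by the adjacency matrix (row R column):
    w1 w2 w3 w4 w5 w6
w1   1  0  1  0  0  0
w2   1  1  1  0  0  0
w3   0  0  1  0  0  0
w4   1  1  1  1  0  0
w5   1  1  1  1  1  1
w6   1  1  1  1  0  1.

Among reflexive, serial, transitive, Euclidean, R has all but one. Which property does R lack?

Euclidean

Reflexive: yes — every world is R-related to itself.
Serial: yes — every world has a successor (e.g. w1 R w1).
Transitive: yes — every two-step R-path is closed by a direct edge.
Euclidean: no — w2 R w3 and w2 R w1, but not w3 R w1.
Only Euclidean fails.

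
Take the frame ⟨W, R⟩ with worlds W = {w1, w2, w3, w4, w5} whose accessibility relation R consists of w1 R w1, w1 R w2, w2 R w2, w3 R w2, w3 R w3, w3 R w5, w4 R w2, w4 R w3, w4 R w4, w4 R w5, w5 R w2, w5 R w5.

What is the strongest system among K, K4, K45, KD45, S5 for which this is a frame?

K4

Transitive (axiom 4): yes — every two-step R-path is closed by a direct edge.
Euclidean (axiom 5): no — w3 R w2 and w3 R w5, but not w2 R w5.
Serial (axiom D): yes — every world has a successor (e.g. w1 R w1).
Reflexive (axiom T): yes — every world is R-related to itself.
So F validates K, K4; K45 would additionally require R to be Euclidean. The strongest is K4.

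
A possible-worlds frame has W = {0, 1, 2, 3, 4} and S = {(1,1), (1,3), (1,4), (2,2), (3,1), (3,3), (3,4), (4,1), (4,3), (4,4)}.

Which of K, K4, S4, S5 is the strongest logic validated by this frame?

Transitive (axiom 4): yes — every two-step S-path is closed by a direct edge.
Reflexive (axiom T): no — 0 is not related to itself.
Euclidean (axiom 5): yes — any two successors of a common world are S-related.
So F validates K, K4; S4 would additionally require S to be reflexive. The strongest is K4.

K4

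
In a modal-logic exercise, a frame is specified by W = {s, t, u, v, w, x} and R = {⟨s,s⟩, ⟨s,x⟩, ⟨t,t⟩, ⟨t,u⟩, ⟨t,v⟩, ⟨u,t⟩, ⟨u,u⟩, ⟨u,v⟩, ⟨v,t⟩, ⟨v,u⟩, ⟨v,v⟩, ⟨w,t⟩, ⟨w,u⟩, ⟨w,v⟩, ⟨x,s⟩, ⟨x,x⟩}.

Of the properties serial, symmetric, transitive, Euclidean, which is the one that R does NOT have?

symmetric

Serial: yes — every world has a successor (e.g. s R s).
Symmetric: no — w R t but not t R w.
Transitive: yes — every two-step R-path is closed by a direct edge.
Euclidean: yes — any two successors of a common world are R-related.
Only symmetric fails.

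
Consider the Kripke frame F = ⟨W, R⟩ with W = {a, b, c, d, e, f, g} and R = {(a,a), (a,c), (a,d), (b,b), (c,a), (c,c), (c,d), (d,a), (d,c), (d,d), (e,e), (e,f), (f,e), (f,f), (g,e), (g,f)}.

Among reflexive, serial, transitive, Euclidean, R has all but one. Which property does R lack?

Reflexive: no — g is not related to itself.
Serial: yes — every world has a successor (e.g. a R a).
Transitive: yes — every two-step R-path is closed by a direct edge.
Euclidean: yes — any two successors of a common world are R-related.
Only reflexive fails.

reflexive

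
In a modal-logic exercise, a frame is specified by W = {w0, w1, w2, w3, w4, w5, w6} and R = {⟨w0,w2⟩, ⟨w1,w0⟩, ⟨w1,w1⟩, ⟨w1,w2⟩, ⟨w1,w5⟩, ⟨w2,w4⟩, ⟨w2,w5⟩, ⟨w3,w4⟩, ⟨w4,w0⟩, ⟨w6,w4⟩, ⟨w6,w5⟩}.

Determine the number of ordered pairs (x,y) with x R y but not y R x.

Enumerating: (w0,w2), (w1,w0), (w1,w2), (w1,w5), (w2,w4), (w2,w5), (w3,w4), (w4,w0), (w6,w4), (w6,w5).

10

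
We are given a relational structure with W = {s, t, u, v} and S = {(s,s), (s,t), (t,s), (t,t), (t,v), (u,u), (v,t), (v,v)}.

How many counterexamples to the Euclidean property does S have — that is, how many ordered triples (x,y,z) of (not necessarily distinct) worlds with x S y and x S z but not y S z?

Enumerating: (t,s,v), (t,v,s).

2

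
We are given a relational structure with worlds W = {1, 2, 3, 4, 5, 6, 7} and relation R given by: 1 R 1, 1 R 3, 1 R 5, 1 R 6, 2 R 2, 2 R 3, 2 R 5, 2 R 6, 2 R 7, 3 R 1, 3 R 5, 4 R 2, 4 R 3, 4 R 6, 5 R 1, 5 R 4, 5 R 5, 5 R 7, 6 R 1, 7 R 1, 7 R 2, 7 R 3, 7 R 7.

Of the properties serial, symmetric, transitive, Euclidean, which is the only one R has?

Serial: yes — every world has a successor (e.g. 1 R 1).
Symmetric: no — 2 R 3 but not 3 R 2.
Transitive: no — 1 R 5 and 5 R 4, but not 1 R 4.
Euclidean: no — 1 R 3 and 1 R 6, but not 3 R 6.
Only serial holds.

serial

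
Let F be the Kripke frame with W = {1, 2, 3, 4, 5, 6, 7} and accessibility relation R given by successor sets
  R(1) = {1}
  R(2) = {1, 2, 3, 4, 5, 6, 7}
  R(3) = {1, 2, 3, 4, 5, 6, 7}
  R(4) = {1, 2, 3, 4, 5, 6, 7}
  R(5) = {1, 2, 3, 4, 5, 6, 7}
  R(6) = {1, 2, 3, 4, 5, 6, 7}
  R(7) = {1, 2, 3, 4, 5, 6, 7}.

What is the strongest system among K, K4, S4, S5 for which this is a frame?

S4

Transitive (axiom 4): yes — every two-step R-path is closed by a direct edge.
Reflexive (axiom T): yes — every world is R-related to itself.
Euclidean (axiom 5): no — 2 R 1 and 2 R 3, but not 1 R 3.
So F validates K, K4, S4; S5 would additionally require R to be Euclidean. The strongest is S4.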